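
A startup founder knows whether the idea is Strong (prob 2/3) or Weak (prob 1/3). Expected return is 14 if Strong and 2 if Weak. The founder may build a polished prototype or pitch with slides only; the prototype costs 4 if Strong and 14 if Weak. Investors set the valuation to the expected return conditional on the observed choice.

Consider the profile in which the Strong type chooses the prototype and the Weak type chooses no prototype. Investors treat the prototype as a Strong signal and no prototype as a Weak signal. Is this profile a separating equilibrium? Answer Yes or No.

Yes

Under these beliefs, the prototype earns valuation 14 and no prototype earns valuation 2.
Strong: the prototype nets 14 − 4 = 10; no prototype nets 2. Strong prefers the prototype.
Weak: the prototype nets 14 − 14 = 0; no prototype nets 2. Weak prefers no prototype.
Neither type deviates, so the separating profile is an equilibrium.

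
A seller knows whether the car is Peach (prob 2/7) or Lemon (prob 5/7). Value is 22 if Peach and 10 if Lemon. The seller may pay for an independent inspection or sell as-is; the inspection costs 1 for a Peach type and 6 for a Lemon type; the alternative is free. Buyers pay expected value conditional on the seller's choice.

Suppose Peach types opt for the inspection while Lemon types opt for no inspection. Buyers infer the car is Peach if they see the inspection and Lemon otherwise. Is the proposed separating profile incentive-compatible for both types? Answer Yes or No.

No

Under these beliefs, the inspection earns price 22 and no inspection earns price 10.
Peach: the inspection nets 22 − 1 = 21; no inspection nets 10. Peach prefers the inspection.
Lemon: the inspection nets 22 − 6 = 16; no inspection nets 10. Lemon would deviate to the inspection.
Lemon has a profitable deviation, so the profile is not an equilibrium.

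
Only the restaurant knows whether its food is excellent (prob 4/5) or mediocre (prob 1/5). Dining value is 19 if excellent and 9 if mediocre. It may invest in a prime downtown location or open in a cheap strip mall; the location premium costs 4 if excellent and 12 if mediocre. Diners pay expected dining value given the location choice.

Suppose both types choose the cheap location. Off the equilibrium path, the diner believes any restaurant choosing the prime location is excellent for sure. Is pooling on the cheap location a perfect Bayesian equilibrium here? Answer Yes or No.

On path, the diner holds the prior and pays 4/5·19 + 1/5·9 = 17. Off path (the prime location), believing excellent, it pays 19.
excellent: the cheap location nets 17; the prime location nets 19 − 4 = 15. excellent stays.
mediocre: the cheap location nets 17; the prime location nets 19 − 12 = 7. mediocre stays.
No type deviates, so pooling is sustained.

Yes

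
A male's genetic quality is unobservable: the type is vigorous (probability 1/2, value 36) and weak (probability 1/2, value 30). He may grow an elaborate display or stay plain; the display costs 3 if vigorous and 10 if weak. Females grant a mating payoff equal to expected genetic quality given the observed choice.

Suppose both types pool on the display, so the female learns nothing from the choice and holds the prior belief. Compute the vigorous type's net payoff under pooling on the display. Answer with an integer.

Pooled mating payoff = 1/2·36 + 1/2·30 = 33.
vigorous pays cost 3 for the display, so net payoff = 33 − 3 = 30.

30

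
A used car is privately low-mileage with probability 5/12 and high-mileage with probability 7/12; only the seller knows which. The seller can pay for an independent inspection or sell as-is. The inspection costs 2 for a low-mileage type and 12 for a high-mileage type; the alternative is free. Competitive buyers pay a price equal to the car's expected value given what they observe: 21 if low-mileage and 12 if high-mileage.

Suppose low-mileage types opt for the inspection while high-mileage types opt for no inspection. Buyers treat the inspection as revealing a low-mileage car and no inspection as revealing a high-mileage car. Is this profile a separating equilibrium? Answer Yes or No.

Yes

Under these beliefs, the inspection earns price 21 and no inspection earns price 12.
low-mileage: the inspection nets 21 − 2 = 19; no inspection nets 12. low-mileage prefers the inspection.
high-mileage: the inspection nets 21 − 12 = 9; no inspection nets 12. high-mileage prefers no inspection.
Neither type deviates, so the separating profile is an equilibrium.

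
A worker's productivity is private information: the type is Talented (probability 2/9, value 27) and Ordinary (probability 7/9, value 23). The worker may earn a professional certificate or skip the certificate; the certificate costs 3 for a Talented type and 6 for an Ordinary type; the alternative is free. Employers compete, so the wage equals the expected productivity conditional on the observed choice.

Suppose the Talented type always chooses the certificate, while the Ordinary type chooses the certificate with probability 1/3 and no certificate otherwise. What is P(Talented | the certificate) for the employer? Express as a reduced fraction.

6/13

P(the certificate) = (2/9)·1 + (7/9)·(1/3) = 13/27.
By Bayes' rule, P(Talented | the certificate) = (2/9) / (13/27) = 6/13.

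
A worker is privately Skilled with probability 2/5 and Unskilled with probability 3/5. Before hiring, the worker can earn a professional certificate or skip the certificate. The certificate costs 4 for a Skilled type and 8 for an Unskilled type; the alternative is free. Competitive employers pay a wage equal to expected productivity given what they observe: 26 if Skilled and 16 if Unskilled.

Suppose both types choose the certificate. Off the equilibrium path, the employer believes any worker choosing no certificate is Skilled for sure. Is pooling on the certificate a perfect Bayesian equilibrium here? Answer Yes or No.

On path, the employer holds the prior and pays 2/5·26 + 3/5·16 = 20. Off path (no certificate), believing Skilled, it pays 26.
Skilled: the certificate nets 20 − 4 = 16; no certificate nets 26. Skilled would deviate.
Unskilled: the certificate nets 20 − 8 = 12; no certificate nets 26. Unskilled would deviate.
A type deviates, so pooling fails.

No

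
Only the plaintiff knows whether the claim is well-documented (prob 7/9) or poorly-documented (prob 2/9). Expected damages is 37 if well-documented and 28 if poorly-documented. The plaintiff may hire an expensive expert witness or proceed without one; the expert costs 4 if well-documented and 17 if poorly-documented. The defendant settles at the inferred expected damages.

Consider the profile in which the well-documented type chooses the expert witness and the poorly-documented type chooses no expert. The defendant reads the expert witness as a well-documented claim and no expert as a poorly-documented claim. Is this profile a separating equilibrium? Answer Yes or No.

Yes

Under these beliefs, the expert witness earns settlement 37 and no expert earns settlement 28.
well-documented: the expert witness nets 37 − 4 = 33; no expert nets 28. well-documented prefers the expert witness.
poorly-documented: the expert witness nets 37 − 17 = 20; no expert nets 28. poorly-documented prefers no expert.
Neither type deviates, so the separating profile is an equilibrium.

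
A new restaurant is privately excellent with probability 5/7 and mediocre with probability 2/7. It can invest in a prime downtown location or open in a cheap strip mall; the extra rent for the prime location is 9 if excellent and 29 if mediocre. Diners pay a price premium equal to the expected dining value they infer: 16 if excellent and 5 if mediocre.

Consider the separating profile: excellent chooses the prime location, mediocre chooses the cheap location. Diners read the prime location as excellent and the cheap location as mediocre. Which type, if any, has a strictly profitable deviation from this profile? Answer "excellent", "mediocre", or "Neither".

Neither

The prime location pays 16; the cheap location pays 5.
excellent: assigned the prime location, nets 16 − 9 = 7; deviating to the cheap location nets 5.
mediocre: assigned the cheap location, nets 5; deviating to the prime location nets 16 − 29 = -13.
Both types strictly prefer their assigned action; no profitable deviation.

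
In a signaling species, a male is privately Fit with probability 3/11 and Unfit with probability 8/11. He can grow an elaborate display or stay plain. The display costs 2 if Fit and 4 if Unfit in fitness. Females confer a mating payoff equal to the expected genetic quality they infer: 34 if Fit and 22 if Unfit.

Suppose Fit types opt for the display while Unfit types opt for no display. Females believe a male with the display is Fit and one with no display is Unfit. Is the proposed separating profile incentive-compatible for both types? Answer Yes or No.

Under these beliefs, the display earns mating payoff 34 and no display earns mating payoff 22.
Fit: the display nets 34 − 2 = 32; no display nets 22. Fit prefers the display.
Unfit: the display nets 34 − 4 = 30; no display nets 22. Unfit would deviate to the display.
Unfit has a profitable deviation, so the profile is not an equilibrium.

No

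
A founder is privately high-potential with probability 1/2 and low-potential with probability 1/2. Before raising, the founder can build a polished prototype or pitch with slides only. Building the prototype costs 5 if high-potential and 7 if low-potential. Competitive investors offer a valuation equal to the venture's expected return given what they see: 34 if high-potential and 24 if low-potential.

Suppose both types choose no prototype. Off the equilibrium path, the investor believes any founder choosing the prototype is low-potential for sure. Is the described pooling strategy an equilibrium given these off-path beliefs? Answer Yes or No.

Yes

On path, the investor holds the prior and pays 1/2·34 + 1/2·24 = 29. Off path (the prototype), believing low-potential, it pays 24.
high-potential: no prototype nets 29; the prototype nets 24 − 5 = 19. high-potential stays.
low-potential: no prototype nets 29; the prototype nets 24 − 7 = 17. low-potential stays.
No type deviates, so pooling is sustained.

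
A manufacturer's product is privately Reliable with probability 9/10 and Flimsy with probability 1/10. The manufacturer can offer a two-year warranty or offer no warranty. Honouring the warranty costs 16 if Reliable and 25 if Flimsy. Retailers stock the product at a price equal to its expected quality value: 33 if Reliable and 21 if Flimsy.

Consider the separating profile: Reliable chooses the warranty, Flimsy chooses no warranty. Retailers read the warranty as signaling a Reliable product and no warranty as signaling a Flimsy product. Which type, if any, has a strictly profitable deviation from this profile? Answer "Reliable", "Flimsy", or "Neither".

Reliable

The warranty pays 33; no warranty pays 21.
Reliable: assigned the warranty, nets 33 − 16 = 17; deviating to no warranty nets 21.
Flimsy: assigned no warranty, nets 21; deviating to the warranty nets 33 − 25 = 8.
The Reliable type gains 4 by deviating.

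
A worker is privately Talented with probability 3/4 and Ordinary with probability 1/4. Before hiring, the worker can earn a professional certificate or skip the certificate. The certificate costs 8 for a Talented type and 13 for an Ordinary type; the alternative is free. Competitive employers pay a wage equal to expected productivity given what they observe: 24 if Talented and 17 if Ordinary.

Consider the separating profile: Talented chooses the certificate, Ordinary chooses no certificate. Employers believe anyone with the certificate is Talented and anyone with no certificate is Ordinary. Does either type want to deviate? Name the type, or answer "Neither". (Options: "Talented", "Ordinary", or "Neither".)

Talented

The certificate pays 24; no certificate pays 17.
Talented: assigned the certificate, nets 24 − 8 = 16; deviating to no certificate nets 17.
Ordinary: assigned no certificate, nets 17; deviating to the certificate nets 24 − 13 = 11.
The Talented type gains 1 by deviating.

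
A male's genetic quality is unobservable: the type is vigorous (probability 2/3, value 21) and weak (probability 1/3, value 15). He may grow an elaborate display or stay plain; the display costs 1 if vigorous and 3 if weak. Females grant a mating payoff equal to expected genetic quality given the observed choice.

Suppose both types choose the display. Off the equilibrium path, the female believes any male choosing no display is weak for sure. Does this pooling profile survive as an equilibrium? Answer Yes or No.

Yes

On path, the female holds the prior and pays 2/3·21 + 1/3·15 = 19. Off path (no display), believing weak, it pays 15.
vigorous: the display nets 19 − 1 = 18; no display nets 15. vigorous stays.
weak: the display nets 19 − 3 = 16; no display nets 15. weak stays.
No type deviates, so pooling is sustained.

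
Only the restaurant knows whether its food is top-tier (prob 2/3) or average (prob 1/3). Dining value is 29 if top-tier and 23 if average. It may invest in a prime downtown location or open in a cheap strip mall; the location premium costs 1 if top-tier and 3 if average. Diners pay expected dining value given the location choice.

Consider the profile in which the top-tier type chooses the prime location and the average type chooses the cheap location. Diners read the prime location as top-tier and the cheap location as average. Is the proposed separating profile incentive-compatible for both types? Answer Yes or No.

Under these beliefs, the prime location earns price premium 29 and the cheap location earns price premium 23.
top-tier: the prime location nets 29 − 1 = 28; the cheap location nets 23. top-tier prefers the prime location.
average: the prime location nets 29 − 3 = 26; the cheap location nets 23. average would deviate to the prime location.
average has a profitable deviation, so the profile is not an equilibrium.

No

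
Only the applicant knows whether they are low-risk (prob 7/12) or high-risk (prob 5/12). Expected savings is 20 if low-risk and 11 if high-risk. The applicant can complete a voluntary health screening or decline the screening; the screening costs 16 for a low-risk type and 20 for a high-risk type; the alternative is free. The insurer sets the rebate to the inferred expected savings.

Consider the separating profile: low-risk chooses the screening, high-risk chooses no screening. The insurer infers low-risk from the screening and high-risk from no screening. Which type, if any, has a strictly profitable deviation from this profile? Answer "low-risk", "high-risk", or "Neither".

low-risk

The screening pays 20; no screening pays 11.
low-risk: assigned the screening, nets 20 − 16 = 4; deviating to no screening nets 11.
high-risk: assigned no screening, nets 11; deviating to the screening nets 20 − 20 = 0.
The low-risk type gains 7 by deviating.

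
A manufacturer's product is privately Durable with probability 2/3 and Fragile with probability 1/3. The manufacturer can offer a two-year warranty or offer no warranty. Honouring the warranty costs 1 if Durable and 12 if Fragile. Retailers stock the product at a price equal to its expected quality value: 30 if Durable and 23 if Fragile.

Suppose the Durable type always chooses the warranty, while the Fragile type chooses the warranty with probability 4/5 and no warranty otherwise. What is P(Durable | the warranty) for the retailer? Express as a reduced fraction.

P(the warranty) = (2/3)·1 + (1/3)·(4/5) = 14/15.
By Bayes' rule, P(Durable | the warranty) = (2/3) / (14/15) = 5/7.

5/7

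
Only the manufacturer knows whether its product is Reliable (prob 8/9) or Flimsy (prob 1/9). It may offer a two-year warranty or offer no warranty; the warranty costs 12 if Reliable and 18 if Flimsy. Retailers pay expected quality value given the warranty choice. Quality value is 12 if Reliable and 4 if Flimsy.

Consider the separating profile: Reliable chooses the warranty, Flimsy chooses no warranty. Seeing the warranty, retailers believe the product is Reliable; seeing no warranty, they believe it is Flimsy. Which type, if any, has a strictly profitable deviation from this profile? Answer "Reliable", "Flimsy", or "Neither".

The warranty pays 12; no warranty pays 4.
Reliable: assigned the warranty, nets 12 − 12 = 0; deviating to no warranty nets 4.
Flimsy: assigned no warranty, nets 4; deviating to the warranty nets 12 − 18 = -6.
The Reliable type gains 4 by deviating.

Reliable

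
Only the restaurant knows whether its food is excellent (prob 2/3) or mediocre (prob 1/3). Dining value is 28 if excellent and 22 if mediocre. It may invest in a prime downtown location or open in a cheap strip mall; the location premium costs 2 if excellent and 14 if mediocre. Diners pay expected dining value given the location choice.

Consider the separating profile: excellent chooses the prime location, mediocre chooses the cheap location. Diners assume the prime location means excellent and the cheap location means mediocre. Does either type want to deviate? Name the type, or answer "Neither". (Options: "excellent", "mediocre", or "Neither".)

The prime location pays 28; the cheap location pays 22.
excellent: assigned the prime location, nets 28 − 2 = 26; deviating to the cheap location nets 22.
mediocre: assigned the cheap location, nets 22; deviating to the prime location nets 28 − 14 = 14.
Both types strictly prefer their assigned action; no profitable deviation.

Neither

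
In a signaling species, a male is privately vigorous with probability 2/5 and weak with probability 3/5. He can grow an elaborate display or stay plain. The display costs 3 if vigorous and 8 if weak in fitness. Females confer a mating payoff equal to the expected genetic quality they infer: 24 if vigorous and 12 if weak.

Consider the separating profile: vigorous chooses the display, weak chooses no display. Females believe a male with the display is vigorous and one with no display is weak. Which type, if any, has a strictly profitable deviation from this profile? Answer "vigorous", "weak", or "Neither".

The display pays 24; no display pays 12.
vigorous: assigned the display, nets 24 − 3 = 21; deviating to no display nets 12.
weak: assigned no display, nets 12; deviating to the display nets 24 − 8 = 16.
The weak type gains 4 by deviating.

weak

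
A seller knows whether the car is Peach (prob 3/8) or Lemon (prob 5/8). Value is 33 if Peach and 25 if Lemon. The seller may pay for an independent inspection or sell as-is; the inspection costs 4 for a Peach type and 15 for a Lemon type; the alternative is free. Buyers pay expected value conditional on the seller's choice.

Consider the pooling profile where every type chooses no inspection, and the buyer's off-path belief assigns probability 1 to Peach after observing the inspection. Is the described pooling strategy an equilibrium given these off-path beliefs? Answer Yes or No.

On path, the buyer holds the prior and pays 3/8·33 + 5/8·25 = 28. Off path (the inspection), believing Peach, it pays 33.
Peach: no inspection nets 28; the inspection nets 33 − 4 = 29. Peach would deviate.
Lemon: no inspection nets 28; the inspection nets 33 − 15 = 18. Lemon stays.
A type deviates, so pooling fails.

No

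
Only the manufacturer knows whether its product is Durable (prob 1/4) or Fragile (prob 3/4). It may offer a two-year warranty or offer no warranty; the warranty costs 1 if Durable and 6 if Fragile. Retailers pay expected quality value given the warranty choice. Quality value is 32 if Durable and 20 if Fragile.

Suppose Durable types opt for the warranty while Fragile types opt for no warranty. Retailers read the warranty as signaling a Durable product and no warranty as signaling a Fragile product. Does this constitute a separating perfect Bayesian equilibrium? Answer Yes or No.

No

Under these beliefs, the warranty earns price 32 and no warranty earns price 20.
Durable: the warranty nets 32 − 1 = 31; no warranty nets 20. Durable prefers the warranty.
Fragile: the warranty nets 32 − 6 = 26; no warranty nets 20. Fragile would deviate to the warranty.
Fragile has a profitable deviation, so the profile is not an equilibrium.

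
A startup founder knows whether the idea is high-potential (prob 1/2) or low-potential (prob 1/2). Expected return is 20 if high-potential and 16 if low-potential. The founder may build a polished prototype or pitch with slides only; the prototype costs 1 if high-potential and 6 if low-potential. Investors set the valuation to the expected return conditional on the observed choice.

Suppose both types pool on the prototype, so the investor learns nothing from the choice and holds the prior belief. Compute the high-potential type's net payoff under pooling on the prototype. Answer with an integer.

Pooled valuation = 1/2·20 + 1/2·16 = 18.
high-potential pays cost 1 for the prototype, so net payoff = 18 − 1 = 17.

17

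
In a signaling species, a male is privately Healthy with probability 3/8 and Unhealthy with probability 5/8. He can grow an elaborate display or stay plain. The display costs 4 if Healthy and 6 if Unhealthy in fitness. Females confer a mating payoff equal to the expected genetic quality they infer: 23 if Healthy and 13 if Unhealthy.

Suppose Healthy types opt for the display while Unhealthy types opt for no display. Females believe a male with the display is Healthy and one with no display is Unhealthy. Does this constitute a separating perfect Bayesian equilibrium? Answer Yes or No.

Under these beliefs, the display earns mating payoff 23 and no display earns mating payoff 13.
Healthy: the display nets 23 − 4 = 19; no display nets 13. Healthy prefers the display.
Unhealthy: the display nets 23 − 6 = 17; no display nets 13. Unhealthy would deviate to the display.
Unhealthy has a profitable deviation, so the profile is not an equilibrium.

No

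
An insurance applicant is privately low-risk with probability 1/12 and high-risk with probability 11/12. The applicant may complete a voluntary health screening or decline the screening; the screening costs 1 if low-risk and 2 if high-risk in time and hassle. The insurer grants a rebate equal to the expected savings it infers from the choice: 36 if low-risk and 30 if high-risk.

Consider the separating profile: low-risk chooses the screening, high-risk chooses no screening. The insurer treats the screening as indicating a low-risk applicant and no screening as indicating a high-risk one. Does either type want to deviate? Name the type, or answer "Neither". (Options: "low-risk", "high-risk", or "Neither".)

The screening pays 36; no screening pays 30.
low-risk: assigned the screening, nets 36 − 1 = 35; deviating to no screening nets 30.
high-risk: assigned no screening, nets 30; deviating to the screening nets 36 − 2 = 34.
The high-risk type gains 4 by deviating.

high-risk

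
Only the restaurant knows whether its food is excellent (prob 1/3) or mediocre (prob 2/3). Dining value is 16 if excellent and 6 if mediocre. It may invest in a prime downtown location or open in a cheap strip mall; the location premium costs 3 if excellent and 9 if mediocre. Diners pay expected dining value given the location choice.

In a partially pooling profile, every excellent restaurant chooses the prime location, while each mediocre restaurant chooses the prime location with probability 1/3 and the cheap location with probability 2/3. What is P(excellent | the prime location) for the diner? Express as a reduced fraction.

P(the prime location) = (1/3)·1 + (2/3)·(1/3) = 5/9.
By Bayes' rule, P(excellent | the prime location) = (1/3) / (5/9) = 3/5.

3/5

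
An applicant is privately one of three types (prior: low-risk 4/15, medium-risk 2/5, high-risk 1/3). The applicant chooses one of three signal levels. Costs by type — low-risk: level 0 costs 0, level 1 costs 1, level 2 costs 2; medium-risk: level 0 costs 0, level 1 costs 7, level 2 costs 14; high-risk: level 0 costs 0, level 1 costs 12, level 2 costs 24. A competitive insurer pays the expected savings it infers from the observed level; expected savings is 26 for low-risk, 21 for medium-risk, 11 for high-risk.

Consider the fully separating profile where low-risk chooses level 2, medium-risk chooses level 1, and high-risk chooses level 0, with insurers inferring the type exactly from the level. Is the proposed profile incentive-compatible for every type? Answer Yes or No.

Yes

Separating rebates: level 2 → 26, level 1 → 21, level 0 → 11.
low-risk (assigned level 2): level 0: 11 − 0 = 11; level 1: 21 − 1 = 20; level 2: 26 − 2 = 24. low-risk stays.
medium-risk (assigned level 1): level 0: 11 − 0 = 11; level 1: 21 − 7 = 14; level 2: 26 − 14 = 12. medium-risk stays.
high-risk (assigned level 0): level 0: 11 − 0 = 11; level 1: 21 − 12 = 9; level 2: 26 − 24 = 2. high-risk stays.
Every type prefers its assigned level; separation holds.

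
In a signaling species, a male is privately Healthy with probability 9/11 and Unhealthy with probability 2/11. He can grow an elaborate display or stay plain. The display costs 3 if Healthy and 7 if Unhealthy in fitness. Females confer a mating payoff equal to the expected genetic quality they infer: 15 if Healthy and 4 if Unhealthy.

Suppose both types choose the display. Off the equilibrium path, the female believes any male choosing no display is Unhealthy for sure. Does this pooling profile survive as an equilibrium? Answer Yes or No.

On path, the female holds the prior and pays 9/11·15 + 2/11·4 = 13. Off path (no display), believing Unhealthy, it pays 4.
Healthy: the display nets 13 − 3 = 10; no display nets 4. Healthy stays.
Unhealthy: the display nets 13 − 7 = 6; no display nets 4. Unhealthy stays.
No type deviates, so pooling is sustained.

Yes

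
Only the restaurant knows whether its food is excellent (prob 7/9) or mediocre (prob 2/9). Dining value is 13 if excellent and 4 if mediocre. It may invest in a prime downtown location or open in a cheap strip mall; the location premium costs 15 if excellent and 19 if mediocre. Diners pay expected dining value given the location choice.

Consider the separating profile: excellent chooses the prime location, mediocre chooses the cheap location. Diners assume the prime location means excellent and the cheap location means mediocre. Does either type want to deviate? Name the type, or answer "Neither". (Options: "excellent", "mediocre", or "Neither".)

The prime location pays 13; the cheap location pays 4.
excellent: assigned the prime location, nets 13 − 15 = -2; deviating to the cheap location nets 4.
mediocre: assigned the cheap location, nets 4; deviating to the prime location nets 13 − 19 = -6.
The excellent type gains 6 by deviating.

excellent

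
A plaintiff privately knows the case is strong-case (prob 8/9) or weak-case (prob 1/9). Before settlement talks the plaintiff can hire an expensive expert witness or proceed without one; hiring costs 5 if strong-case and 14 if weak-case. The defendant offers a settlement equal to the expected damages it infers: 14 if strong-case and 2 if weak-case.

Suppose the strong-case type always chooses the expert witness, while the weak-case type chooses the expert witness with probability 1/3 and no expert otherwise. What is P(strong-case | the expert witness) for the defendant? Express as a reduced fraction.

P(the expert witness) = (8/9)·1 + (1/9)·(1/3) = 25/27.
By Bayes' rule, P(strong-case | the expert witness) = (8/9) / (25/27) = 24/25.

24/25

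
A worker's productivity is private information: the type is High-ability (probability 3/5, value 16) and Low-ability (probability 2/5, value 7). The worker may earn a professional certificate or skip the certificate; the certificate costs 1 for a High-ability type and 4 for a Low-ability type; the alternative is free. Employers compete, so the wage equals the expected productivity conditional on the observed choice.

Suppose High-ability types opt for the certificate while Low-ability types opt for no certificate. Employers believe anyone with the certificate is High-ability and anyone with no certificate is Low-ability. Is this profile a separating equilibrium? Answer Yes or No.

Under these beliefs, the certificate earns wage 16 and no certificate earns wage 7.
High-ability: the certificate nets 16 − 1 = 15; no certificate nets 7. High-ability prefers the certificate.
Low-ability: the certificate nets 16 − 4 = 12; no certificate nets 7. Low-ability would deviate to the certificate.
Low-ability has a profitable deviation, so the profile is not an equilibrium.

No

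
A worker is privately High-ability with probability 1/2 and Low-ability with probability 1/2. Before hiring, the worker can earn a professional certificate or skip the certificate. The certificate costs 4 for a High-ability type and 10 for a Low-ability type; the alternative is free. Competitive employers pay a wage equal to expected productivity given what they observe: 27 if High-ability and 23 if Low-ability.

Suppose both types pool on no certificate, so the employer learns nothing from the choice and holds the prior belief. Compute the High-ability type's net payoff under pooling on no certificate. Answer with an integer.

Pooled wage = 1/2·27 + 1/2·23 = 25.
High-ability pays no cost for no certificate, so net payoff = 25.

25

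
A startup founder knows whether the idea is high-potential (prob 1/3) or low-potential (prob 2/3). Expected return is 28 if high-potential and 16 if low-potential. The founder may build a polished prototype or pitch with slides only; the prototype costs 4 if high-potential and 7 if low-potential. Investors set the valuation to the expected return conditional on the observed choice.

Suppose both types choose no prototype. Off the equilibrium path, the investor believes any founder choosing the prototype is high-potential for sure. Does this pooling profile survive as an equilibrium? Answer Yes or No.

On path, the investor holds the prior and pays 1/3·28 + 2/3·16 = 20. Off path (the prototype), believing high-potential, it pays 28.
high-potential: no prototype nets 20; the prototype nets 28 − 4 = 24. high-potential would deviate.
low-potential: no prototype nets 20; the prototype nets 28 − 7 = 21. low-potential would deviate.
A type deviates, so pooling fails.

No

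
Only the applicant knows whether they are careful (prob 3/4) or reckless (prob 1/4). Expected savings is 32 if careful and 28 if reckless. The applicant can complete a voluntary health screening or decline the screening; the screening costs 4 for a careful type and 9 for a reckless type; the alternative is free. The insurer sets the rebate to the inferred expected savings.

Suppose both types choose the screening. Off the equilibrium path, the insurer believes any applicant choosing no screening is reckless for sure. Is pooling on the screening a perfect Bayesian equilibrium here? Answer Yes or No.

On path, the insurer holds the prior and pays 3/4·32 + 1/4·28 = 31. Off path (no screening), believing reckless, it pays 28.
careful: the screening nets 31 − 4 = 27; no screening nets 28. careful would deviate.
reckless: the screening nets 31 − 9 = 22; no screening nets 28. reckless would deviate.
A type deviates, so pooling fails.

No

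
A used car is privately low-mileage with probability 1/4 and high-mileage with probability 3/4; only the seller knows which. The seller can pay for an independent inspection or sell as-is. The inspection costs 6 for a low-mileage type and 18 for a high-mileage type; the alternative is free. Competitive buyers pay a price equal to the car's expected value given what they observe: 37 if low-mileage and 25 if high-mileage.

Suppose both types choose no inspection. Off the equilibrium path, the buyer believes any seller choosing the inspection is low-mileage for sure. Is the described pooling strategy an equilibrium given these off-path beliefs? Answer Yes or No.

On path, the buyer holds the prior and pays 1/4·37 + 3/4·25 = 28. Off path (the inspection), believing low-mileage, it pays 37.
low-mileage: no inspection nets 28; the inspection nets 37 − 6 = 31. low-mileage would deviate.
high-mileage: no inspection nets 28; the inspection nets 37 − 18 = 19. high-mileage stays.
A type deviates, so pooling fails.

No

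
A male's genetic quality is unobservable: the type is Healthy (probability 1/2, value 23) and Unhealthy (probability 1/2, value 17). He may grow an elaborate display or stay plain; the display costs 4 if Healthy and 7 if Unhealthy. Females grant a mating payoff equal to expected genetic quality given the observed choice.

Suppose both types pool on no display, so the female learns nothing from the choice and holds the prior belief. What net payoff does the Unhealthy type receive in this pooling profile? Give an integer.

Pooled mating payoff = 1/2·23 + 1/2·17 = 20.
Unhealthy pays no cost for no display, so net payoff = 20.

20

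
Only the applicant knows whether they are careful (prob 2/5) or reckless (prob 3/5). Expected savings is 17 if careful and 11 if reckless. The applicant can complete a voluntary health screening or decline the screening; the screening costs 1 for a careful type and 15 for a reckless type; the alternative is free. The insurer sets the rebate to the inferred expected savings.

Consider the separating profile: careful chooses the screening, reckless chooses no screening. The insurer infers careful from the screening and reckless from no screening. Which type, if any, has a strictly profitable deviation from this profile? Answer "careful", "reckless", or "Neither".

Neither

The screening pays 17; no screening pays 11.
careful: assigned the screening, nets 17 − 1 = 16; deviating to no screening nets 11.
reckless: assigned no screening, nets 11; deviating to the screening nets 17 − 15 = 2.
Both types strictly prefer their assigned action; no profitable deviation.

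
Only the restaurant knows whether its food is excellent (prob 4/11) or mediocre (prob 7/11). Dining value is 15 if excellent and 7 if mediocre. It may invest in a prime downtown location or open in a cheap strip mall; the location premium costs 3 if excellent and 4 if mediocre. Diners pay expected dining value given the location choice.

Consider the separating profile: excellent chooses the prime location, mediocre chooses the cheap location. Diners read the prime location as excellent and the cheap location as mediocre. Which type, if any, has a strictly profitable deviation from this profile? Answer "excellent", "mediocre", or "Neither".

mediocre

The prime location pays 15; the cheap location pays 7.
excellent: assigned the prime location, nets 15 − 3 = 12; deviating to the cheap location nets 7.
mediocre: assigned the cheap location, nets 7; deviating to the prime location nets 15 − 4 = 11.
The mediocre type gains 4 by deviating.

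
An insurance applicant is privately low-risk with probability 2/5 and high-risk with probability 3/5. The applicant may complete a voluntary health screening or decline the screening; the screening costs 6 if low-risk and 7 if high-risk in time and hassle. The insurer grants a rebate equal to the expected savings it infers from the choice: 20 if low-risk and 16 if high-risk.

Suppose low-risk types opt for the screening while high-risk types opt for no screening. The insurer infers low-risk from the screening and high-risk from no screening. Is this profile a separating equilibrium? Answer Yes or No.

No

Under these beliefs, the screening earns rebate 20 and no screening earns rebate 16.
low-risk: the screening nets 20 − 6 = 14; no screening nets 16. low-risk would deviate to no screening.
high-risk: the screening nets 20 − 7 = 13; no screening nets 16. high-risk prefers no screening.
low-risk has a profitable deviation, so the profile is not an equilibrium.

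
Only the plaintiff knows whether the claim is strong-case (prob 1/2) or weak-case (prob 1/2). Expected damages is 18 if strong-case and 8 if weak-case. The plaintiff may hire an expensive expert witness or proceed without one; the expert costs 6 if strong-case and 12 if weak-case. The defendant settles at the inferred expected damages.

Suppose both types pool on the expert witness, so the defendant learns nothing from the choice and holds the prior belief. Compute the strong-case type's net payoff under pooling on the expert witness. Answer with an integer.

7

Pooled settlement = 1/2·18 + 1/2·8 = 13.
strong-case pays cost 6 for the expert witness, so net payoff = 13 − 6 = 7.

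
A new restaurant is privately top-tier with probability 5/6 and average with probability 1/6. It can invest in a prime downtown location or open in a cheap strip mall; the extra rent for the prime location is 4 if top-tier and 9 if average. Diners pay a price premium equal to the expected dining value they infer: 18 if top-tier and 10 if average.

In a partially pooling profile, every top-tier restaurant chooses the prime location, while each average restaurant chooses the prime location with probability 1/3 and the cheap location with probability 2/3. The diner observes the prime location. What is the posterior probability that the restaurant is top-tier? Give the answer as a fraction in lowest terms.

P(the prime location) = (5/6)·1 + (1/6)·(1/3) = 8/9.
By Bayes' rule, P(top-tier | the prime location) = (5/6) / (8/9) = 15/16.

15/16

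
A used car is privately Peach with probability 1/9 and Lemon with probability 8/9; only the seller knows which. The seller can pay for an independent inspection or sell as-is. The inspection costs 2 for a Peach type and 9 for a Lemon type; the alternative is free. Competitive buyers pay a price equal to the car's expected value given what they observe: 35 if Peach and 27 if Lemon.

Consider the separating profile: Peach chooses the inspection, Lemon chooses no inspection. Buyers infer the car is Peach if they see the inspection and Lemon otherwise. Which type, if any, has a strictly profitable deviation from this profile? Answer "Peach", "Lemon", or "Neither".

Neither

The inspection pays 35; no inspection pays 27.
Peach: assigned the inspection, nets 35 − 2 = 33; deviating to no inspection nets 27.
Lemon: assigned no inspection, nets 27; deviating to the inspection nets 35 − 9 = 26.
Both types strictly prefer their assigned action; no profitable deviation.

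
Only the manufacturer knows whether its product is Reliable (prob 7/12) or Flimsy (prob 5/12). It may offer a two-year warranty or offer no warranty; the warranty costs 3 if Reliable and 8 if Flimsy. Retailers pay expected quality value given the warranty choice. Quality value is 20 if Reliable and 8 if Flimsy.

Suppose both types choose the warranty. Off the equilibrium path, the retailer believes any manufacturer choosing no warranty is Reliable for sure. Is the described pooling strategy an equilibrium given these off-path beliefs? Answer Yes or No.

No

On path, the retailer holds the prior and pays 7/12·20 + 5/12·8 = 15. Off path (no warranty), believing Reliable, it pays 20.
Reliable: the warranty nets 15 − 3 = 12; no warranty nets 20. Reliable would deviate.
Flimsy: the warranty nets 15 − 8 = 7; no warranty nets 20. Flimsy would deviate.
A type deviates, so pooling fails.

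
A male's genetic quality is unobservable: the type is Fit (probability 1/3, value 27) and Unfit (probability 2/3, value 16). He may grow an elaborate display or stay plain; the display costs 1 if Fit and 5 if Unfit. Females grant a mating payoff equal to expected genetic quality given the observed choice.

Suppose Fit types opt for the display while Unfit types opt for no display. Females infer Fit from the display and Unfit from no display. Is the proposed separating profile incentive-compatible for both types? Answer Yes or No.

Under these beliefs, the display earns mating payoff 27 and no display earns mating payoff 16.
Fit: the display nets 27 − 1 = 26; no display nets 16. Fit prefers the display.
Unfit: the display nets 27 − 5 = 22; no display nets 16. Unfit would deviate to the display.
Unfit has a profitable deviation, so the profile is not an equilibrium.

No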